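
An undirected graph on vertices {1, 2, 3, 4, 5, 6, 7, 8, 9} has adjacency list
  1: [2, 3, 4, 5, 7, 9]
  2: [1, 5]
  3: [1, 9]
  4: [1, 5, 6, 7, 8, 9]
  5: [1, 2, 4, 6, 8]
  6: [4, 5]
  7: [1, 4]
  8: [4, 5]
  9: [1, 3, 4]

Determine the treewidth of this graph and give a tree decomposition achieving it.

Treewidth 2.
Bags: B1 = {4, 5, 6}  B2 = {1, 4, 5}  B3 = {1, 2, 5}  B4 = {1, 4, 9}  B5 = {4, 5, 8}  B6 = {1, 3, 9}  B7 = {1, 4, 7}
Tree: B1–B2, B2–B3, B2–B4, B1–B5, B4–B6, B4–B7

Every bag has size at most 3, so the width is 3 − 1 = 2 and tw(G) ≤ 2. On the other hand G contains the 3-clique {4, 5, 8}. A clique must lie in a single bag of any decomposition, so no decomposition can have width below 2. Therefore the treewidth is 2.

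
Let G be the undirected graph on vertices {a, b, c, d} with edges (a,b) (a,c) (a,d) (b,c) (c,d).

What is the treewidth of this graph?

2

A width-2 tree decomposition is:
Bags: B1 = {a, b, c}  B2 = {a, c, d}
Tree: B1–B2
Every bag has size at most 3, so the width is 3 − 1 = 2 and tw(G) ≤ 2. For the lower bound, the 3 vertices {a, c, d} are pairwise adjacent, and any tree decomposition puts a clique entirely inside one bag — forcing width ≥ 2. Hence tw(G) = 2 exactly.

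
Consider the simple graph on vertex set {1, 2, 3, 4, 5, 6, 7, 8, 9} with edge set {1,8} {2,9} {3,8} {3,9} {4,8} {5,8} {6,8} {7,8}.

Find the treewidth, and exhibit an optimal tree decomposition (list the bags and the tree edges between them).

Treewidth 1.
Bags: B1 = {4, 8}  B2 = {3, 8}  B3 = {6, 8}  B4 = {1, 8}  B5 = {3, 9}  B6 = {5, 8}  B7 = {2, 9}  B8 = {7, 8}
Tree: B1–B2, B2–B3, B1–B4, B2–B5, B1–B6, B5–B7, B6–B8

The largest bag has 2 vertices, giving width 1; this decomposition certifies tw(G) ≤ 1. G has an edge, so its treewidth is at least 1. The upper and lower bounds meet at 1, so that is the treewidth.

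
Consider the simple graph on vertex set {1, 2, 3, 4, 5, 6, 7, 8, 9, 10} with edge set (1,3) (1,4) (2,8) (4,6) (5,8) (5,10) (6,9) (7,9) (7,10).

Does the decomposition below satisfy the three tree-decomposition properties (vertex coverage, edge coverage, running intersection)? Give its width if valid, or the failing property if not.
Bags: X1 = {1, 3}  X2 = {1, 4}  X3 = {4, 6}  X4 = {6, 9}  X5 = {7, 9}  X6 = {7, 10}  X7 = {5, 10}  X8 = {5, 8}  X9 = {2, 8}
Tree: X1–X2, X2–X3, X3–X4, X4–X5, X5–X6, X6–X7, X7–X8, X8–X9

Every vertex of G appears in some bag (union = {1, 2, 3, 4, 5, 6, 7, 8, 9, 10}); every edge is covered by a bag; and for each vertex v the set of bags containing v is connected in the bag tree. The decomposition is therefore valid. The largest bag has 2 vertices, so the width is 1.

Yes; width 1.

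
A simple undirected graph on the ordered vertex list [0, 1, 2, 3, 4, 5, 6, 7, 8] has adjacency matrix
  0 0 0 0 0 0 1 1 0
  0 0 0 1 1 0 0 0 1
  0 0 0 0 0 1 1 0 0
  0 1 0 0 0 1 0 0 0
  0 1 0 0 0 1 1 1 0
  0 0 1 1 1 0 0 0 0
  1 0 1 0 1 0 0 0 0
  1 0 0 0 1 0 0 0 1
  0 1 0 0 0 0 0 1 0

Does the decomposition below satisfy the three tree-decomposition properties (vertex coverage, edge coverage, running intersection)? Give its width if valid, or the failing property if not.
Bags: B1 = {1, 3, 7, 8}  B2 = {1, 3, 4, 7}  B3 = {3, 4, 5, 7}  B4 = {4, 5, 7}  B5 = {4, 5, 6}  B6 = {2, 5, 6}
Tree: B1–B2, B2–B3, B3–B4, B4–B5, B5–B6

A tree decomposition must satisfy three properties: every vertex lies in some bag; for every edge, both endpoints lie together in some bag; and for every vertex, the bags containing it form a connected subtree. Here vertex 0 appears in no bag, so the decomposition is invalid.

No — vertex 0 appears in no bag.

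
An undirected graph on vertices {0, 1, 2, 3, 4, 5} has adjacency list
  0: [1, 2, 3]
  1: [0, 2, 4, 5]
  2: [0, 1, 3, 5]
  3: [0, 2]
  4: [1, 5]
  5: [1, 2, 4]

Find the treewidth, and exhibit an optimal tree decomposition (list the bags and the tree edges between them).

Every bag has size at most 3, so the width is 3 − 1 = 2 and tw(G) ≤ 2. For the lower bound, the 3 vertices {0, 1, 2} are pairwise adjacent, and any tree decomposition puts a clique entirely inside one bag — forcing width ≥ 2. Hence tw(G) = 2 exactly.

Treewidth 2.
One optimal decomposition is:
Bags: B1 = {1, 2, 5}  B2 = {0, 1, 2}  B3 = {0, 2, 3}  B4 = {1, 4, 5}
Tree: B1–B2, B2–B3, B1–B4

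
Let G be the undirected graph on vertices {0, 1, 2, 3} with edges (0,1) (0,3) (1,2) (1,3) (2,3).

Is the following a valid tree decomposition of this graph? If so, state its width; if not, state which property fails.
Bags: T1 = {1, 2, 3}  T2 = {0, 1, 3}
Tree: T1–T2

Checking the three conditions: (i) the bags cover all of {0, 1, 2, 3}; (ii) for each edge, some bag contains both endpoints; (iii) the bags containing any fixed vertex form a subtree. All hold, so the decomposition is valid with width 3 − 1 = 2.

Yes; width 2.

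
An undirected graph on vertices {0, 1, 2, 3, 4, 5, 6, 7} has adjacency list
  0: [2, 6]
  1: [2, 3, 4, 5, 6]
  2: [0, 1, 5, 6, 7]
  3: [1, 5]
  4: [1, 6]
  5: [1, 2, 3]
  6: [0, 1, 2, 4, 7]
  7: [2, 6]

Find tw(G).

2

A width-2 tree decomposition is:
Bags: B1 = {1, 2, 5}  B2 = {1, 2, 6}  B3 = {0, 2, 6}  B4 = {1, 4, 6}  B5 = {2, 6, 7}  B6 = {1, 3, 5}
Tree: B1–B2, B2–B3, B2–B4, B3–B5, B1–B6
Each bag holds 3 vertices, so the decomposition has width 2, which upper-bounds the treewidth. On the other hand G contains the 3-clique {0, 2, 6}. A clique must lie in a single bag of any decomposition, so no decomposition can have width below 2. The upper and lower bounds meet at 2, so that is the treewidth.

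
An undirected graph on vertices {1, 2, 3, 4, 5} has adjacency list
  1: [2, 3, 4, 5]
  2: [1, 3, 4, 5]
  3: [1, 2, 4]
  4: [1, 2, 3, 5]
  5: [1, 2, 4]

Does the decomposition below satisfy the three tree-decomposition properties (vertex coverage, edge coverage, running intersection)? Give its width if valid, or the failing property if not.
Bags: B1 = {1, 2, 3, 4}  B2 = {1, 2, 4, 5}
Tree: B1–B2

Yes; width 3.

Vertex coverage: the bags together contain {1, 2, 3, 4, 5}, the full vertex set. Edge coverage: each edge of G has both endpoints in at least one bag. Running intersection: for every vertex, the bags containing it form a connected subtree. All three properties hold, so this is a valid tree decomposition of width max|bag| − 1 = 3, and hence tw(G) ≤ 3.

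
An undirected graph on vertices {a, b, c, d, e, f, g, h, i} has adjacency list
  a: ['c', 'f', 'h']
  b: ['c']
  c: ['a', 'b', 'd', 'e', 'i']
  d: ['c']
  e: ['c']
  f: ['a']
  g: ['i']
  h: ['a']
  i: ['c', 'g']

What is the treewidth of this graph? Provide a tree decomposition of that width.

Every bag has size at most 2, so the width is 2 − 1 = 1 and tw(G) ≤ 1. G has an edge, so its treewidth is at least 1. Combining the bounds, tw(G) = 1.

Treewidth 1.
Bags: B1 = {a, c}  B2 = {c, d}  B3 = {c, i}  B4 = {b, c}  B5 = {g, i}  B6 = {a, f}  B7 = {c, e}  B8 = {a, h}
Tree: B1–B2, B1–B3, B3–B4, B3–B5, B1–B6, B4–B7, B6–B8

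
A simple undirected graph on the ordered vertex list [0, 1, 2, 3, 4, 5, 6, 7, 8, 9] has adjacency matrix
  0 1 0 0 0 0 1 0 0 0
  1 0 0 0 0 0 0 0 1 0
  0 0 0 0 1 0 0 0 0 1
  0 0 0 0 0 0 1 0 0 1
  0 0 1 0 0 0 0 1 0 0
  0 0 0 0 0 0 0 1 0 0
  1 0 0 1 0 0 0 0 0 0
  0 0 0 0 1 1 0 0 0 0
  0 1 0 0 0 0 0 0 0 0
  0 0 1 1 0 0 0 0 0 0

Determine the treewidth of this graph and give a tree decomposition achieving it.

Every bag has size at most 2, so the width is 2 − 1 = 1 and tw(G) ≤ 1. G has an edge, so its treewidth is at least 1. Combining the bounds, tw(G) = 1.

Treewidth 1.
One such decomposition:
Bags: B1 = {5, 7}  B2 = {4, 7}  B3 = {2, 4}  B4 = {2, 9}  B5 = {3, 9}  B6 = {3, 6}  B7 = {0, 6}  B8 = {0, 1}  B9 = {1, 8}
Tree: B1–B2, B2–B3, B3–B4, B4–B5, B5–B6, B6–B7, B7–B8, B8–B9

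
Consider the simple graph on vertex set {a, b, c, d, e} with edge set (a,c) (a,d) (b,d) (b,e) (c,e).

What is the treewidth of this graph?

2

A width-2 tree decomposition is:
Bags: B1 = {b, c, e}  B2 = {b, c, d}  B3 = {a, c, d}
Tree: B1–B2, B2–B3
Every bag has size at most 3, so the width is 3 − 1 = 2 and tw(G) ≤ 2. Since c–e–b–d–a–c is a cycle in G, G is not acyclic. Forests are exactly the graphs of treewidth ≤ 1, so tw(G) ≥ 2. The upper and lower bounds meet at 2, so that is the treewidth.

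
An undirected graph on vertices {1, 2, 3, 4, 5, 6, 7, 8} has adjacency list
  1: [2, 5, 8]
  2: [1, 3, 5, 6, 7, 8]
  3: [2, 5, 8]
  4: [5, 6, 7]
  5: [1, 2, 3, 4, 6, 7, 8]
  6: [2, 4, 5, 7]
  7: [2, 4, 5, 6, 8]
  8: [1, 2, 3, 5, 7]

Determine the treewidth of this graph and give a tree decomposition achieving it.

Treewidth 3.
One optimal decomposition is:
Bags: B1 = {2, 5, 7, 8}  B2 = {2, 3, 5, 8}  B3 = {2, 5, 6, 7}  B4 = {4, 5, 6, 7}  B5 = {1, 2, 5, 8}
Tree: B1–B2, B1–B3, B3–B4, B2–B5

Each bag holds 4 vertices, so the decomposition has width 3, which upper-bounds the treewidth. Conversely, {1, 2, 5, 8} is a clique of size 4, and the vertices of any clique must share a bag in every tree decomposition; so some bag has ≥ 4 vertices and tw(G) ≥ 3. The upper and lower bounds meet at 3, so that is the treewidth.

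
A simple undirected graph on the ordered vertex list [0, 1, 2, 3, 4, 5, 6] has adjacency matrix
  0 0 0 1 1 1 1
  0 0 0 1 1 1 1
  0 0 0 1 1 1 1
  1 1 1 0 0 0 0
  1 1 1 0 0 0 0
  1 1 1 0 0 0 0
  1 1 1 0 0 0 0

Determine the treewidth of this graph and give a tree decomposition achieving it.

Treewidth 3.
One such decomposition:
Bags: B1 = {0, 1, 2, 5}  B2 = {0, 1, 2, 3}  B3 = {0, 1, 2, 6}  B4 = {0, 1, 2, 4}
Tree: B1–B2, B2–B3, B3–B4

The largest bag has 4 vertices, giving width 3; this decomposition certifies tw(G) ≤ 3. For the lower bound: the 4 vertex sets {1,5}, {0,3}, {2}, {6} are disjoint, each induces a connected subgraph, and every pair is joined by at least one edge of G. Contracting each set to a single vertex therefore yields K_{4} as a minor, and since treewidth is minor-monotone, tw(G) ≥ tw(K_{4}) = 3. Therefore the treewidth is 3.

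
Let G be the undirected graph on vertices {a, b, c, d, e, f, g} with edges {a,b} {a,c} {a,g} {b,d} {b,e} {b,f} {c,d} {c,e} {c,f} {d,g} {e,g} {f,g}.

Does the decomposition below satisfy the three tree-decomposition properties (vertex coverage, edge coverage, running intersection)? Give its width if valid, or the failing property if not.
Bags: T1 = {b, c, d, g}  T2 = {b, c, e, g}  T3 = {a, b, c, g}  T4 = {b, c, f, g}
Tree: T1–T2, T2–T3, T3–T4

Yes; width 3.

Every vertex of G appears in some bag (union = {a, b, c, d, e, f, g}); every edge is covered by a bag; and for each vertex v the set of bags containing v is connected in the bag tree. The decomposition is therefore valid. The largest bag has 4 vertices, so the width is 3.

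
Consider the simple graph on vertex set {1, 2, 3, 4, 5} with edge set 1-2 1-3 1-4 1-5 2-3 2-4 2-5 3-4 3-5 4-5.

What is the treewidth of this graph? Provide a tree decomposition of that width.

Treewidth 4.
One optimal decomposition is:
Bags: B1 = {1, 2, 3, 4, 5}
Tree: (single bag)

With just one bag of size 5, the width is 5 − 1 = 4, so tw(G) ≤ 4. Conversely, {1, 2, 3, 4, 5} is a clique of size 5, and the vertices of any clique must share a bag in every tree decomposition; so some bag has ≥ 5 vertices and tw(G) ≥ 4. Combining the bounds, tw(G) = 4.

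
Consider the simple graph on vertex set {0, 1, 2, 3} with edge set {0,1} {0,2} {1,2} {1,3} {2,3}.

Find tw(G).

2

A width-2 tree decomposition is:
Bags: B1 = {0, 1, 2}  B2 = {1, 2, 3}
Tree: B1–B2
Every bag has size at most 3, so the width is 3 − 1 = 2 and tw(G) ≤ 2. On the other hand G contains the 3-clique {0, 1, 2}. A clique must lie in a single bag of any decomposition, so no decomposition can have width below 2. Combining the bounds, tw(G) = 2.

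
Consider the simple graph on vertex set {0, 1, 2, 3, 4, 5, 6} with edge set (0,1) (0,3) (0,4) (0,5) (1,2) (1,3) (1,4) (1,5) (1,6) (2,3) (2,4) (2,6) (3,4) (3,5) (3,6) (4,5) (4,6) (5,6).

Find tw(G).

A width-4 tree decomposition is:
Bags: B1 = {1, 3, 4, 5, 6}  B2 = {1, 2, 3, 4, 6}  B3 = {0, 1, 3, 4, 5}
Tree: B1–B2, B1–B3
The largest bag has 5 vertices, giving width 4; this decomposition certifies tw(G) ≤ 4. For the lower bound, the 5 vertices {1, 2, 3, 4, 6} are pairwise adjacent, and any tree decomposition puts a clique entirely inside one bag — forcing width ≥ 4. Therefore the treewidth is 4.

4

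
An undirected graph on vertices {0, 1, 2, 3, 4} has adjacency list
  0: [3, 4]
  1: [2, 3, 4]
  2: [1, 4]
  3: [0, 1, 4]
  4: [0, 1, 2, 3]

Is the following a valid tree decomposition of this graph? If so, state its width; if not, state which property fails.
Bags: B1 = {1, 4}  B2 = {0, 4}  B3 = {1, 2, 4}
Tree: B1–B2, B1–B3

A tree decomposition must satisfy three properties: every vertex lies in some bag; for every edge, both endpoints lie together in some bag; and for every vertex, the bags containing it form a connected subtree. Here vertex 3 appears in no bag, so the decomposition is invalid.

No — vertex 3 appears in no bag.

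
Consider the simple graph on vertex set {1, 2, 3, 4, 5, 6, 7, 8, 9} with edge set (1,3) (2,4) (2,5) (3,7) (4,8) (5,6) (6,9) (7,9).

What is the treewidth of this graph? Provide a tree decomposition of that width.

Each bag holds 2 vertices, so the decomposition has width 1, which upper-bounds the treewidth. Since G has at least one edge (e.g. 8–4), it is not an edgeless graph, so tw(G) ≥ 1. Hence tw(G) = 1 exactly.

Treewidth 1.
Bags: B1 = {4, 8}  B2 = {2, 4}  B3 = {2, 5}  B4 = {5, 6}  B5 = {6, 9}  B6 = {7, 9}  B7 = {3, 7}  B8 = {1, 3}
Tree: B1–B2, B2–B3, B3–B4, B4–B5, B5–B6, B6–B7, B7–B8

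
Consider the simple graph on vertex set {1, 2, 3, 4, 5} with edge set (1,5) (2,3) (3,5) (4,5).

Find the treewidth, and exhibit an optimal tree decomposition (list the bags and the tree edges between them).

Each bag holds 2 vertices, so the decomposition has width 1, which upper-bounds the treewidth. G has an edge, so its treewidth is at least 1. Hence tw(G) = 1 exactly.

Treewidth 1.
Bags: B1 = {4, 5}  B2 = {3, 5}  B3 = {1, 5}  B4 = {2, 3}
Tree: B1–B2, B1–B3, B2–B4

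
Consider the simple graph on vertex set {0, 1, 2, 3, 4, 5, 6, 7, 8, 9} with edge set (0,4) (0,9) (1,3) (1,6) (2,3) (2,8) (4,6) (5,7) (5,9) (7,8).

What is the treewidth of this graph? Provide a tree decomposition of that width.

Treewidth 2.
Bags: B1 = {0, 4, 6}  B2 = {0, 1, 6}  B3 = {0, 1, 3}  B4 = {0, 2, 3}  B5 = {0, 2, 8}  B6 = {0, 7, 8}  B7 = {0, 5, 7}  B8 = {0, 5, 9}
Tree: B1–B2, B2–B3, B3–B4, B4–B5, B5–B6, B6–B7, B7–B8

Every bag has size at most 3, so the width is 3 − 1 = 2 and tw(G) ≤ 2. The edges 0–4–6–1–3–2–8–7–5–9–0 form a cycle, so G is not a tree and its treewidth is at least 2. The upper and lower bounds meet at 2, so that is the treewidth.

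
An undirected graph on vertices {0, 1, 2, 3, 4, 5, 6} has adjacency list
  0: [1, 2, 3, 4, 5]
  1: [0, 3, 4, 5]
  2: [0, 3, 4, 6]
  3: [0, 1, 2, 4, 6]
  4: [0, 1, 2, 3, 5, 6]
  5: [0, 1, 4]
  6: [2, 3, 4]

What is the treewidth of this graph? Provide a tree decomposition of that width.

Treewidth 3.
One such decomposition:
Bags: B1 = {0, 1, 3, 4}  B2 = {0, 1, 4, 5}  B3 = {0, 2, 3, 4}  B4 = {2, 3, 4, 6}
Tree: B1–B2, B1–B3, B3–B4

Every bag has size at most 4, so the width is 4 − 1 = 3 and tw(G) ≤ 3. For the lower bound, the 4 vertices {0, 1, 3, 4} are pairwise adjacent, and any tree decomposition puts a clique entirely inside one bag — forcing width ≥ 3. The upper and lower bounds meet at 3, so that is the treewidth.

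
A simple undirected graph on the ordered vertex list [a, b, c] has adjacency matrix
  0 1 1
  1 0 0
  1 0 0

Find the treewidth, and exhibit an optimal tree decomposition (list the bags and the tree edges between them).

The largest bag has 2 vertices, giving width 1; this decomposition certifies tw(G) ≤ 1. Any graph with an edge has treewidth ≥ 1, and G has the edge a–b. The upper and lower bounds meet at 1, so that is the treewidth.

Treewidth 1.
One optimal decomposition is:
Bags: B1 = {a, b}  B2 = {a, c}
Tree: B1–B2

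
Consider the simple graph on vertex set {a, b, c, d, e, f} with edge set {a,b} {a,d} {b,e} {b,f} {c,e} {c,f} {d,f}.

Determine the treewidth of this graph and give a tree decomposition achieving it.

Treewidth 2.
Bags: B1 = {a, d, f}  B2 = {a, b, f}  B3 = {b, c, f}  B4 = {b, c, e}
Tree: B1–B2, B2–B3, B3–B4

The largest bag has 3 vertices, giving width 2; this decomposition certifies tw(G) ≤ 2. The edges d–a–b–f–d form a cycle, so G is not a tree and its treewidth is at least 2. Therefore the treewidth is 2.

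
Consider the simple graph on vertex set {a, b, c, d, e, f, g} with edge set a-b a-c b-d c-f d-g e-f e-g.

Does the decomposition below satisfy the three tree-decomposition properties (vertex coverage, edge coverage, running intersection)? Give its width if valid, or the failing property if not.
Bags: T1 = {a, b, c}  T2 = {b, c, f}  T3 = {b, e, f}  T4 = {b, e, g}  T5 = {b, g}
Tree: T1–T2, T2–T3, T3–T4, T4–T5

No — vertex d appears in no bag.

A tree decomposition must satisfy three properties: every vertex lies in some bag; for every edge, both endpoints lie together in some bag; and for every vertex, the bags containing it form a connected subtree. Here vertex d appears in no bag, so the decomposition is invalid.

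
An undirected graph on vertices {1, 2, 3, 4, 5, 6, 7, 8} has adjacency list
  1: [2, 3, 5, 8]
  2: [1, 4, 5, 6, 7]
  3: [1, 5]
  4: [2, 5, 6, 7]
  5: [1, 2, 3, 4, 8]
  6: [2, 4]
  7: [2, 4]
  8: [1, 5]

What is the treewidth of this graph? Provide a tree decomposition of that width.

Treewidth 2.
One such decomposition:
Bags: B1 = {2, 4, 5}  B2 = {2, 4, 6}  B3 = {2, 4, 7}  B4 = {1, 2, 5}  B5 = {1, 5, 8}  B6 = {1, 3, 5}
Tree: B1–B2, B2–B3, B1–B4, B4–B5, B5–B6

The largest bag has 3 vertices, giving width 2; this decomposition certifies tw(G) ≤ 2. On the other hand G contains the 3-clique {1, 5, 8}. A clique must lie in a single bag of any decomposition, so no decomposition can have width below 2. Hence tw(G) = 2 exactly.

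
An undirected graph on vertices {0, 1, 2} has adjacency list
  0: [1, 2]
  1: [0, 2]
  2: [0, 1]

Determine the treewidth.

2

A width-2 tree decomposition is:
Bags: B1 = {0, 1, 2}
Tree: (single bag)
With just one bag of size 3, the width is 3 − 1 = 2, so tw(G) ≤ 2. Conversely, {0, 1, 2} is a clique of size 3, and the vertices of any clique must share a bag in every tree decomposition; so some bag has ≥ 3 vertices and tw(G) ≥ 2. The upper and lower bounds meet at 2, so that is the treewidth.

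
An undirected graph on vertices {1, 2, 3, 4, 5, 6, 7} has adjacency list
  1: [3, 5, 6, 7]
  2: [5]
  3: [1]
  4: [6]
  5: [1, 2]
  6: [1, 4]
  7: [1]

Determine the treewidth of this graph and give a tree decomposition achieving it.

Each bag holds 2 vertices, so the decomposition has width 1, which upper-bounds the treewidth. G has an edge, so its treewidth is at least 1. The upper and lower bounds meet at 1, so that is the treewidth.

Treewidth 1.
One such decomposition:
Bags: B1 = {1, 6}  B2 = {1, 3}  B3 = {1, 7}  B4 = {1, 5}  B5 = {2, 5}  B6 = {4, 6}
Tree: B1–B2, B2–B3, B1–B4, B4–B5, B1–B6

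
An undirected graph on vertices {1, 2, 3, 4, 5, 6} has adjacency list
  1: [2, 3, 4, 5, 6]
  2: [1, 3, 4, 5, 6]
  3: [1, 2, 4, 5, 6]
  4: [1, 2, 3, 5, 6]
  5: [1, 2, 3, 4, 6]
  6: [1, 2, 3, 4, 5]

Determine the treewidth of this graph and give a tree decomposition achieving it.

With just one bag of size 6, the width is 6 − 1 = 5, so tw(G) ≤ 5. On the other hand G contains the 6-clique {1, 2, 3, 4, 5, 6}. A clique must lie in a single bag of any decomposition, so no decomposition can have width below 5. Hence tw(G) = 5 exactly.

Treewidth 5.
One optimal decomposition is:
Bags: B1 = {1, 2, 3, 4, 5, 6}
Tree: (single bag)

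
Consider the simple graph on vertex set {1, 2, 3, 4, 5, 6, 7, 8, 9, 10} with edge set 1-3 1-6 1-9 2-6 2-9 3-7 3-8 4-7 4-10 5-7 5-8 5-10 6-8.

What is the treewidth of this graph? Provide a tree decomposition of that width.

Treewidth 2.
One optimal decomposition is:
Bags: B1 = {1, 2, 9}  B2 = {1, 2, 6}  B3 = {1, 3, 6}  B4 = {3, 6, 8}  B5 = {3, 7, 8}  B6 = {5, 7, 8}  B7 = {4, 5, 7}  B8 = {4, 5, 10}
Tree: B1–B2, B2–B3, B3–B4, B4–B5, B5–B6, B6–B7, B7–B8

Every bag has size at most 3, so the width is 3 − 1 = 2 and tw(G) ≤ 2. Since 9–2–6–1–9 is a cycle in G, G is not acyclic. Forests are exactly the graphs of treewidth ≤ 1, so tw(G) ≥ 2. The upper and lower bounds meet at 2, so that is the treewidth.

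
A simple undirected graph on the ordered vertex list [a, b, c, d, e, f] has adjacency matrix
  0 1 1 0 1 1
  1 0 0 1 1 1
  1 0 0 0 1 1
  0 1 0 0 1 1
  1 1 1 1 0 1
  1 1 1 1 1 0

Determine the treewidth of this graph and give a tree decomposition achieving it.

Every bag has size at most 4, so the width is 4 − 1 = 3 and tw(G) ≤ 3. For the lower bound, the 4 vertices {b, d, e, f} are pairwise adjacent, and any tree decomposition puts a clique entirely inside one bag — forcing width ≥ 3. Hence tw(G) = 3 exactly.

Treewidth 3.
One such decomposition:
Bags: B1 = {a, b, e, f}  B2 = {b, d, e, f}  B3 = {a, c, e, f}
Tree: B1–B2, B1–B3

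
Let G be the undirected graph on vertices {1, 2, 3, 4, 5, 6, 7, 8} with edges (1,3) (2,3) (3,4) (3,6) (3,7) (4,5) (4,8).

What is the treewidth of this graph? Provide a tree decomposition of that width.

Treewidth 1.
Bags: B1 = {3, 7}  B2 = {3, 6}  B3 = {2, 3}  B4 = {1, 3}  B5 = {3, 4}  B6 = {4, 8}  B7 = {4, 5}
Tree: B1–B2, B2–B3, B3–B4, B3–B5, B5–B6, B5–B7

The largest bag has 2 vertices, giving width 1; this decomposition certifies tw(G) ≤ 1. G has an edge, so its treewidth is at least 1. The upper and lower bounds meet at 1, so that is the treewidth.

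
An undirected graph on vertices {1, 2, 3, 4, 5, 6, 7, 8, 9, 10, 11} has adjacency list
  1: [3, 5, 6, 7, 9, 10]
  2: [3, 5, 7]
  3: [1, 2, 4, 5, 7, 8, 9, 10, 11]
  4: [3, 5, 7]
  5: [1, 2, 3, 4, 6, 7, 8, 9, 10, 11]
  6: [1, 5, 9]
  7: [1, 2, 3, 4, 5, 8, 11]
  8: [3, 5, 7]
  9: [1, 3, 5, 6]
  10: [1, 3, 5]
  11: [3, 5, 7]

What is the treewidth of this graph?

3

A width-3 tree decomposition is:
Bags: B1 = {1, 3, 5, 9}  B2 = {1, 3, 5, 7}  B3 = {3, 5, 7, 8}  B4 = {1, 5, 6, 9}  B5 = {3, 4, 5, 7}  B6 = {2, 3, 5, 7}  B7 = {1, 3, 5, 10}  B8 = {3, 5, 7, 11}
Tree: B1–B2, B2–B3, B1–B4, B2–B5, B3–B6, B2–B7, B6–B8
The largest bag has 4 vertices, giving width 3; this decomposition certifies tw(G) ≤ 3. Conversely, {1, 3, 5, 9} is a clique of size 4, and the vertices of any clique must share a bag in every tree decomposition; so some bag has ≥ 4 vertices and tw(G) ≥ 3. Hence tw(G) = 3 exactly.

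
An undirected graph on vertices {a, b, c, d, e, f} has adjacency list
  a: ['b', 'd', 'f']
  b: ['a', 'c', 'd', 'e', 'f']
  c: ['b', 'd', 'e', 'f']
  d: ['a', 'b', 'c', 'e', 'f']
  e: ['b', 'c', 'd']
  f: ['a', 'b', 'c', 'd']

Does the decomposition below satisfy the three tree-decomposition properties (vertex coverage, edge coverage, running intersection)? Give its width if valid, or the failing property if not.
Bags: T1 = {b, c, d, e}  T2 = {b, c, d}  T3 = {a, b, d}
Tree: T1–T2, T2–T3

A tree decomposition must satisfy three properties: every vertex lies in some bag; for every edge, both endpoints lie together in some bag; and for every vertex, the bags containing it form a connected subtree. Here vertex f appears in no bag, so the decomposition is invalid.

No — vertex f appears in no bag.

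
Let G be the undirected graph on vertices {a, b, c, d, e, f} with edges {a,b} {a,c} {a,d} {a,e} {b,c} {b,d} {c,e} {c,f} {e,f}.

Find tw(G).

2

A width-2 tree decomposition is:
Bags: B1 = {c, e, f}  B2 = {a, c, e}  B3 = {a, b, c}  B4 = {a, b, d}
Tree: B1–B2, B2–B3, B3–B4
Each bag holds 3 vertices, so the decomposition has width 2, which upper-bounds the treewidth. For the lower bound, the 3 vertices {a, b, d} are pairwise adjacent, and any tree decomposition puts a clique entirely inside one bag — forcing width ≥ 2. Combining the bounds, tw(G) = 2.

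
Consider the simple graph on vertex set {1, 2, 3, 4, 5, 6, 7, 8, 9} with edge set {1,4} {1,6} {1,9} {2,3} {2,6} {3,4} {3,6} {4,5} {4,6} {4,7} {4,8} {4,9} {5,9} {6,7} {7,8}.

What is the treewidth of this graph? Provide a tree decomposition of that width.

Every bag has size at most 3, so the width is 3 − 1 = 2 and tw(G) ≤ 2. On the other hand G contains the 3-clique {2, 3, 6}. A clique must lie in a single bag of any decomposition, so no decomposition can have width below 2. The upper and lower bounds meet at 2, so that is the treewidth.

Treewidth 2.
One optimal decomposition is:
Bags: B1 = {4, 6, 7}  B2 = {1, 4, 6}  B3 = {3, 4, 6}  B4 = {2, 3, 6}  B5 = {1, 4, 9}  B6 = {4, 5, 9}  B7 = {4, 7, 8}
Tree: B1–B2, B2–B3, B3–B4, B2–B5, B5–B6, B1–B7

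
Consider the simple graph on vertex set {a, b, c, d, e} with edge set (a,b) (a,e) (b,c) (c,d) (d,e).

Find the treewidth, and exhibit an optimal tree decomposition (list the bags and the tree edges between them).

Treewidth 2.
Bags: B1 = {a, d, e}  B2 = {a, b, d}  B3 = {b, c, d}
Tree: B1–B2, B2–B3

Each bag holds 3 vertices, so the decomposition has width 2, which upper-bounds the treewidth. Since d–e–a–b–c–d is a cycle in G, G is not acyclic. Forests are exactly the graphs of treewidth ≤ 1, so tw(G) ≥ 2. Combining the bounds, tw(G) = 2.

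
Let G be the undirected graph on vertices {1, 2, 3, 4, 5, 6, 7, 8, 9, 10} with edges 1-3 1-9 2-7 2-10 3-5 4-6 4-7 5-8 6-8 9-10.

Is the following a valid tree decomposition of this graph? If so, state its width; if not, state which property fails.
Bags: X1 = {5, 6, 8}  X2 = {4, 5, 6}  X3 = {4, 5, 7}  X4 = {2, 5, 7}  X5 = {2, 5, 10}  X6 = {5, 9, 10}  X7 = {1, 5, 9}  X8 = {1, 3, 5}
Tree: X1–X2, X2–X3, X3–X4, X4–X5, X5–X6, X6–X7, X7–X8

Every vertex of G appears in some bag (union = {1, 2, 3, 4, 5, 6, 7, 8, 9, 10}); every edge is covered by a bag; and for each vertex v the set of bags containing v is connected in the bag tree. The decomposition is therefore valid. The largest bag has 3 vertices, so the width is 2.

Yes; width 2.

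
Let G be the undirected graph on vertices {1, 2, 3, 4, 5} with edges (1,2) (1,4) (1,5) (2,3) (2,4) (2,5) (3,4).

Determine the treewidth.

2

A width-2 tree decomposition is:
Bags: B1 = {1, 2, 4}  B2 = {1, 2, 5}  B3 = {2, 3, 4}
Tree: B1–B2, B1–B3
Each bag holds 3 vertices, so the decomposition has width 2, which upper-bounds the treewidth. On the other hand G contains the 3-clique {1, 2, 4}. A clique must lie in a single bag of any decomposition, so no decomposition can have width below 2. Combining the bounds, tw(G) = 2.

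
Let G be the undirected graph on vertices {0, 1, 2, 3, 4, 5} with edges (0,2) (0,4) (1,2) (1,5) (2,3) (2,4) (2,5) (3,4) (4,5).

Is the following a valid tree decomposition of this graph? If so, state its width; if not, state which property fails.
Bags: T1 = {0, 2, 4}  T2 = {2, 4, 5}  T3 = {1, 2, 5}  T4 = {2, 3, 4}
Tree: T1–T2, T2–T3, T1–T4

Vertex coverage: the bags together contain {0, 1, 2, 3, 4, 5}, the full vertex set. Edge coverage: each edge of G has both endpoints in at least one bag. Running intersection: for every vertex, the bags containing it form a connected subtree. All three properties hold, so this is a valid tree decomposition of width max|bag| − 1 = 2, and hence tw(G) ≤ 2.

Yes; width 2.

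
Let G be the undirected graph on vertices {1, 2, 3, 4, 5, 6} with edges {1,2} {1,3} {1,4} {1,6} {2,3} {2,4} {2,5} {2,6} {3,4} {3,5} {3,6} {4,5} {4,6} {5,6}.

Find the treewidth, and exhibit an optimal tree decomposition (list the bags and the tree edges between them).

Treewidth 4.
Bags: B1 = {2, 3, 4, 5, 6}  B2 = {1, 2, 3, 4, 6}
Tree: B1–B2

Every bag has size at most 5, so the width is 5 − 1 = 4 and tw(G) ≤ 4. For the lower bound, the 5 vertices {1, 2, 3, 4, 6} are pairwise adjacent, and any tree decomposition puts a clique entirely inside one bag — forcing width ≥ 4. Hence tw(G) = 4 exactly.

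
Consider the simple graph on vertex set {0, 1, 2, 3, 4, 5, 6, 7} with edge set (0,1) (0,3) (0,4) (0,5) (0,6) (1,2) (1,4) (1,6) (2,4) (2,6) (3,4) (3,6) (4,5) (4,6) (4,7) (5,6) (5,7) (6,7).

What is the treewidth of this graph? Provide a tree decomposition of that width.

Treewidth 3.
Bags: B1 = {0, 1, 4, 6}  B2 = {0, 4, 5, 6}  B3 = {4, 5, 6, 7}  B4 = {1, 2, 4, 6}  B5 = {0, 3, 4, 6}
Tree: B1–B2, B2–B3, B1–B4, B2–B5

Every bag has size at most 4, so the width is 4 − 1 = 3 and tw(G) ≤ 3. On the other hand G contains the 4-clique {0, 1, 4, 6}. A clique must lie in a single bag of any decomposition, so no decomposition can have width below 3. Combining the bounds, tw(G) = 3.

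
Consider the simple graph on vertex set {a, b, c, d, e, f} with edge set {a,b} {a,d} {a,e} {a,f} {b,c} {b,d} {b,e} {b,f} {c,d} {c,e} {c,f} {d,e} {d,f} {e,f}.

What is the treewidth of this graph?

4

A width-4 tree decomposition is:
Bags: B1 = {b, c, d, e, f}  B2 = {a, b, d, e, f}
Tree: B1–B2
Every bag has size at most 5, so the width is 5 − 1 = 4 and tw(G) ≤ 4. Conversely, {b, c, d, e, f} is a clique of size 5, and the vertices of any clique must share a bag in every tree decomposition; so some bag has ≥ 5 vertices and tw(G) ≥ 4. The upper and lower bounds meet at 4, so that is the treewidth.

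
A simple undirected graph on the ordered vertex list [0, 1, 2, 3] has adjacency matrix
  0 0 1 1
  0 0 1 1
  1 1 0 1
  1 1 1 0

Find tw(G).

2

A width-2 tree decomposition is:
Bags: B1 = {1, 2, 3}  B2 = {0, 2, 3}
Tree: B1–B2
The largest bag has 3 vertices, giving width 2; this decomposition certifies tw(G) ≤ 2. On the other hand G contains the 3-clique {0, 2, 3}. A clique must lie in a single bag of any decomposition, so no decomposition can have width below 2. Combining the bounds, tw(G) = 2.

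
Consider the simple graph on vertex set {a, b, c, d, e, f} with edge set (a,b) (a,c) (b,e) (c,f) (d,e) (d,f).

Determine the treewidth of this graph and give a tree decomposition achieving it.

Treewidth 2.
Bags: B1 = {a, b, c}  B2 = {b, c, f}  B3 = {b, d, f}  B4 = {b, d, e}
Tree: B1–B2, B2–B3, B3–B4

Each bag holds 3 vertices, so the decomposition has width 2, which upper-bounds the treewidth. For the lower bound, G contains the cycle b–a–c–f–d–e–b, so G is not a forest; only forests have treewidth ≤ 1, hence tw(G) ≥ 2. The upper and lower bounds meet at 2, so that is the treewidth.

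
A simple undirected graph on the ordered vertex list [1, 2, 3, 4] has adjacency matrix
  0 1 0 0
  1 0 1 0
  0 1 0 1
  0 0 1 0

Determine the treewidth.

A width-1 tree decomposition is:
Bags: B1 = {3, 4}  B2 = {2, 3}  B3 = {1, 2}
Tree: B1–B2, B2–B3
Each bag holds 2 vertices, so the decomposition has width 1, which upper-bounds the treewidth. G has an edge, so its treewidth is at least 1. Hence tw(G) = 1 exactly.

1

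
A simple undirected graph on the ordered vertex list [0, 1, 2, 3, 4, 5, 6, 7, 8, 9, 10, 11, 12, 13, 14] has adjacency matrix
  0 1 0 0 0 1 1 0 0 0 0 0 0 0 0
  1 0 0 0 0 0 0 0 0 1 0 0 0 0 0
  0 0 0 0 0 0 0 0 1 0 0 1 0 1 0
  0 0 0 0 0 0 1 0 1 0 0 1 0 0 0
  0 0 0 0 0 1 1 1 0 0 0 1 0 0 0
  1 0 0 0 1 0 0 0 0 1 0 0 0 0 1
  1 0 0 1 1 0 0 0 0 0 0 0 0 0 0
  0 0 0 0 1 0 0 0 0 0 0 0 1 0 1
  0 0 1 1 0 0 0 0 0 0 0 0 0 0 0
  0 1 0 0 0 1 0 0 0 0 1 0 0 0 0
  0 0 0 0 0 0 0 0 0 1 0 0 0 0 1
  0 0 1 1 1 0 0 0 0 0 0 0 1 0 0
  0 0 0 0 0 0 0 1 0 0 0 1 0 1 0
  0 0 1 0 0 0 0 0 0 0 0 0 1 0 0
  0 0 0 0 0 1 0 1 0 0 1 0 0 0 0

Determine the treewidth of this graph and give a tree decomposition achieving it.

The largest bag has 4 vertices, giving width 3; this decomposition certifies tw(G) ≤ 3. For the lower bound: the 4 vertex sets {1,9,10}, {0}, {5}, {4,6,7,14} are disjoint, each induces a connected subgraph, and every pair is joined by at least one edge of G. Contracting each set to a single vertex therefore yields K_{4} as a minor, and since treewidth is minor-monotone, tw(G) ≥ tw(K_{4}) = 3. Hence tw(G) = 3 exactly.

Treewidth 3.
Bags: B1 = {0, 1, 9, 10}  B2 = {0, 5, 9, 10}  B3 = {0, 5, 10, 14}  B4 = {0, 5, 6, 14}  B5 = {4, 5, 6, 14}  B6 = {4, 6, 7, 14}  B7 = {3, 4, 6, 7}  B8 = {3, 4, 7, 11}  B9 = {3, 7, 11, 12}  B10 = {3, 8, 11, 12}  B11 = {2, 8, 11, 12}  B12 = {2, 8, 12, 13}
Tree: B1–B2, B2–B3, B3–B4, B4–B5, B5–B6, B6–B7, B7–B8, B8–B9, B9–B10, B10–B11, B11–B12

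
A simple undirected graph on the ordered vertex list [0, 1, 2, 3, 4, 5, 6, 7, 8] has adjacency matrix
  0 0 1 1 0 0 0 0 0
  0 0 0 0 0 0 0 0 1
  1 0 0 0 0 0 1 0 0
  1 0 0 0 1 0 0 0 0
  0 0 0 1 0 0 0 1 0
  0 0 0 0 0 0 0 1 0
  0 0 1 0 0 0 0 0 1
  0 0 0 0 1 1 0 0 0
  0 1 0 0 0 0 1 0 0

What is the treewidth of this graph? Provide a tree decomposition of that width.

Treewidth 1.
One such decomposition:
Bags: B1 = {5, 7}  B2 = {4, 7}  B3 = {3, 4}  B4 = {0, 3}  B5 = {0, 2}  B6 = {2, 6}  B7 = {6, 8}  B8 = {1, 8}
Tree: B1–B2, B2–B3, B3–B4, B4–B5, B5–B6, B6–B7, B7–B8

Each bag holds 2 vertices, so the decomposition has width 1, which upper-bounds the treewidth. Since G has at least one edge (e.g. 5–7), it is not an edgeless graph, so tw(G) ≥ 1. Therefore the treewidth is 1.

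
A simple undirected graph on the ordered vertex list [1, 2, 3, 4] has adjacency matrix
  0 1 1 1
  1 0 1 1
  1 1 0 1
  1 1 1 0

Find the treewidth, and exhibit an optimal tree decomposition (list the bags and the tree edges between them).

Treewidth 3.
One optimal decomposition is:
Bags: B1 = {1, 2, 3, 4}
Tree: (single bag)

A single bag containing all 4 vertices is trivially a valid decomposition of width 3. On the other hand G contains the 4-clique {1, 2, 3, 4}. A clique must lie in a single bag of any decomposition, so no decomposition can have width below 3. The upper and lower bounds meet at 3, so that is the treewidth.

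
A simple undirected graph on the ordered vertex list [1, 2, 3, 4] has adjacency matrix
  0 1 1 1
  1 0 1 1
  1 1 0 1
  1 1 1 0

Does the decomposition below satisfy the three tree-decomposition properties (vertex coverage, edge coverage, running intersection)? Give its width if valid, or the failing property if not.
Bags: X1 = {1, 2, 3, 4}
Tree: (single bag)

Yes; width 3.

Vertex coverage: the bags together contain {1, 2, 3, 4}, the full vertex set. Edge coverage: each edge of G has both endpoints in at least one bag. Running intersection: for every vertex, the bags containing it form a connected subtree. All three properties hold, so this is a valid tree decomposition of width max|bag| − 1 = 3, and hence tw(G) ≤ 3.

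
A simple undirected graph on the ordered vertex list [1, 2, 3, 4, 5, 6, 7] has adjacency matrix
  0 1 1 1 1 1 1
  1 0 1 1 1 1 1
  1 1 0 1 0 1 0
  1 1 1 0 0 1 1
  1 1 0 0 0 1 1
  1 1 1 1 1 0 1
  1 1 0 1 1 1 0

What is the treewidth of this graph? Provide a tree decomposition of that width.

Treewidth 4.
One optimal decomposition is:
Bags: B1 = {1, 2, 3, 4, 6}  B2 = {1, 2, 4, 6, 7}  B3 = {1, 2, 5, 6, 7}
Tree: B1–B2, B2–B3

Every bag has size at most 5, so the width is 5 − 1 = 4 and tw(G) ≤ 4. On the other hand G contains the 5-clique {1, 2, 3, 4, 6}. A clique must lie in a single bag of any decomposition, so no decomposition can have width below 4. Hence tw(G) = 4 exactly.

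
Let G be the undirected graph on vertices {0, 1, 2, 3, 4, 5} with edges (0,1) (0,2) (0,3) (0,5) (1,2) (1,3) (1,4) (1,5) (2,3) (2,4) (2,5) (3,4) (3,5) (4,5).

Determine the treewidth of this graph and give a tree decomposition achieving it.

The largest bag has 5 vertices, giving width 4; this decomposition certifies tw(G) ≤ 4. On the other hand G contains the 5-clique {0, 1, 2, 3, 5}. A clique must lie in a single bag of any decomposition, so no decomposition can have width below 4. The upper and lower bounds meet at 4, so that is the treewidth.

Treewidth 4.
Bags: B1 = {1, 2, 3, 4, 5}  B2 = {0, 1, 2, 3, 5}
Tree: B1–B2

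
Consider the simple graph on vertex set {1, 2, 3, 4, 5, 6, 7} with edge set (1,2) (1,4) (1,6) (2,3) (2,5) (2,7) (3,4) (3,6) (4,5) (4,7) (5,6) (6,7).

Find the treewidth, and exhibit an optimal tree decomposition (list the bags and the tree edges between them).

Treewidth 3.
One optimal decomposition is:
Bags: B1 = {2, 4, 6, 7}  B2 = {1, 2, 4, 6}  B3 = {2, 4, 5, 6}  B4 = {2, 3, 4, 6}
Tree: B1–B2, B2–B3, B3–B4

Every bag has size at most 4, so the width is 4 − 1 = 3 and tw(G) ≤ 3. For the lower bound: the 4 vertex sets {4,7}, {1,2}, {6}, {5} are disjoint, each induces a connected subgraph, and every pair is joined by at least one edge of G. Contracting each set to a single vertex therefore yields K_{4} as a minor, and since treewidth is minor-monotone, tw(G) ≥ tw(K_{4}) = 3. Combining the bounds, tw(G) = 3.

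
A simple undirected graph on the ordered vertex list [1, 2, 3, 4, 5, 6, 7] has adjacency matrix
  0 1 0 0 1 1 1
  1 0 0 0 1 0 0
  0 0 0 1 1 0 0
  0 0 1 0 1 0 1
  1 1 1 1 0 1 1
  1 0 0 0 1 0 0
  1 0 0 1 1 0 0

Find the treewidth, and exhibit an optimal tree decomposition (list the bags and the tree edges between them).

Every bag has size at most 3, so the width is 3 − 1 = 2 and tw(G) ≤ 2. On the other hand G contains the 3-clique {1, 2, 5}. A clique must lie in a single bag of any decomposition, so no decomposition can have width below 2. Combining the bounds, tw(G) = 2.

Treewidth 2.
One optimal decomposition is:
Bags: B1 = {3, 4, 5}  B2 = {4, 5, 7}  B3 = {1, 5, 7}  B4 = {1, 5, 6}  B5 = {1, 2, 5}
Tree: B1–B2, B2–B3, B3–B4, B4–B5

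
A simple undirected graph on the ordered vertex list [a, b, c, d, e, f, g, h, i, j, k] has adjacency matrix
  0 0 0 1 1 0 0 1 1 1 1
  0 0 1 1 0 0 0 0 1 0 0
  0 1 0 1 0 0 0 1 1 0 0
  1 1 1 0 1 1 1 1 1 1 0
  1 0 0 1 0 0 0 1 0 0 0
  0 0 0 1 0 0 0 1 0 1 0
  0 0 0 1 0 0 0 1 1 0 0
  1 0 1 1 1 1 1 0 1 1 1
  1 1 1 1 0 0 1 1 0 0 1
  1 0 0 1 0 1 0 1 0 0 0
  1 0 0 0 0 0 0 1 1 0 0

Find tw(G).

A width-3 tree decomposition is:
Bags: B1 = {a, d, h, i}  B2 = {a, d, h, j}  B3 = {a, h, i, k}  B4 = {c, d, h, i}  B5 = {d, g, h, i}  B6 = {d, f, h, j}  B7 = {a, d, e, h}  B8 = {b, c, d, i}
Tree: B1–B2, B1–B3, B1–B4, B1–B5, B2–B6, B1–B7, B4–B8
Every bag has size at most 4, so the width is 4 − 1 = 3 and tw(G) ≤ 3. Conversely, {a, d, h, j} is a clique of size 4, and the vertices of any clique must share a bag in every tree decomposition; so some bag has ≥ 4 vertices and tw(G) ≥ 3. Therefore the treewidth is 3.

3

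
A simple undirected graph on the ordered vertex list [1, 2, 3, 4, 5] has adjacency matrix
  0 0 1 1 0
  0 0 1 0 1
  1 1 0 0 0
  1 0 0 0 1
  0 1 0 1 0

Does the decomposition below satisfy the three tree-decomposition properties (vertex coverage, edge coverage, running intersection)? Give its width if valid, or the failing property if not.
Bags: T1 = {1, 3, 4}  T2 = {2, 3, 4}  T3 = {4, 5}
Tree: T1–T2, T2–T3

No — edge (2,5) lies in no bag.

A tree decomposition must satisfy three properties: every vertex lies in some bag; for every edge, both endpoints lie together in some bag; and for every vertex, the bags containing it form a connected subtree. Here edge (2,5) lies in no bag, so the decomposition is invalid.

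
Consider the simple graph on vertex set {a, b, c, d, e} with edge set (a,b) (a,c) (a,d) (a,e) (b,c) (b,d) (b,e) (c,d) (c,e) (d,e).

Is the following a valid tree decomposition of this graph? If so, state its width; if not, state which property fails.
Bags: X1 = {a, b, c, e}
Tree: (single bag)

No — vertex d appears in no bag.

A tree decomposition must satisfy three properties: every vertex lies in some bag; for every edge, both endpoints lie together in some bag; and for every vertex, the bags containing it form a connected subtree. Here vertex d appears in no bag, so the decomposition is invalid.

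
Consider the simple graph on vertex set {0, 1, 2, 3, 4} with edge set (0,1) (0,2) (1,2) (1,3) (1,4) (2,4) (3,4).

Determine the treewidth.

A width-2 tree decomposition is:
Bags: B1 = {0, 1, 2}  B2 = {1, 2, 4}  B3 = {1, 3, 4}
Tree: B1–B2, B2–B3
Each bag holds 3 vertices, so the decomposition has width 2, which upper-bounds the treewidth. On the other hand G contains the 3-clique {0, 1, 2}. A clique must lie in a single bag of any decomposition, so no decomposition can have width below 2. Therefore the treewidth is 2.

2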